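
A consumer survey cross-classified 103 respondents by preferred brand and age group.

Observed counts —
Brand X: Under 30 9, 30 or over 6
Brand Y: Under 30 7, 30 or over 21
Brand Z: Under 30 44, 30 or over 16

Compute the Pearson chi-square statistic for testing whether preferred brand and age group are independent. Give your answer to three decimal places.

Row totals: 15, 28, 60. Column totals: 60, 43. Grand total N = 103.
Expected counts (row total × column total / N):
  Brand X, Under 30: 15×60/103 = 8.7379
  Brand X, 30 or over: 15×43/103 = 6.2621
  Brand Y, Under 30: 28×60/103 = 16.3107
  Brand Y, 30 or over: 28×43/103 = 11.6893
  Brand Z, Under 30: 60×60/103 = 34.9515
  Brand Z, 30 or over: 60×43/103 = 25.0485
Contributions (O − E)²/E:
  (9 − 8.7379)²/8.7379 = 0.0079
  (6 − 6.2621)²/6.2621 = 0.0110
  (7 − 16.3107)²/16.3107 = 5.3149
  (21 − 11.6893)²/11.6893 = 7.4161
  (44 − 34.9515)²/34.9515 = 2.3425
  (16 − 25.0485)²/25.0485 = 3.2687
χ² = 0.0079 + 0.0110 + 5.3149 + 7.4161 + 2.3425 + 3.2687 = 18.361

18.361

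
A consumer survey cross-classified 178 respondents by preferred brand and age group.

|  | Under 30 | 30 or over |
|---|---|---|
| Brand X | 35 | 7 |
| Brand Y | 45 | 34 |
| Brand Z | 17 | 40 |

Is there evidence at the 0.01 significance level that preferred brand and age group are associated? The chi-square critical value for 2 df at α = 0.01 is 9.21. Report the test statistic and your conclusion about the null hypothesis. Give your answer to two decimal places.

Row totals: 42, 79, 57. Column totals: 97, 81. Grand total N = 178.
Expected counts (row total × column total / N):
  Brand X, Under 30: 42×97/178 = 22.888
  Brand X, 30 or over: 42×81/178 = 19.112
  Brand Y, Under 30: 79×97/178 = 43.051
  Brand Y, 30 or over: 79×81/178 = 35.949
  Brand Z, Under 30: 57×97/178 = 31.062
  Brand Z, 30 or over: 57×81/178 = 25.938
Contributions (O − E)²/E:
  (35 − 22.888)²/22.888 = 6.4095
  (7 − 19.112)²/19.112 = 7.6758
  (45 − 43.051)²/43.051 = 0.0882
  (34 − 35.949)²/35.949 = 0.1057
  (17 − 31.062)²/31.062 = 6.3660
  (40 − 25.938)²/25.938 = 7.6236
χ² = 6.4095 + 7.6758 + 0.0882 + 0.1057 + 6.3660 + 7.6236 = 28.27
df = (3−1)(2−1) = 2. Since 28.27 > 9.21, reject the null hypothesis of independence at α = 0.01.

28.27; reject H₀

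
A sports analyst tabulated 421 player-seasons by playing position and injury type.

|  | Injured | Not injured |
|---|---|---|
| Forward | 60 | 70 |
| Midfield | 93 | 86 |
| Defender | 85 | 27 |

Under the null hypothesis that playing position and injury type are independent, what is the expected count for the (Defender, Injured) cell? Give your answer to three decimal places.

63.316

Row total (Defender) = 112; column total (Injured) = 238; grand total N = 421.
Expected count = (row total × column total) / N = 112 × 238 / 421 = 63.316.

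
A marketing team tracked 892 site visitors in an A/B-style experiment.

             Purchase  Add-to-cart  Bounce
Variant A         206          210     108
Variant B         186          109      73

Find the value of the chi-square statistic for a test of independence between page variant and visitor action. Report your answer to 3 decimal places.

Row totals: 524, 368. Column totals: 392, 319, 181. Grand total N = 892.
Expected counts (row total × column total / N):
  Variant A, Purchase: 524×392/892 = 230.2780
  Variant A, Add-to-cart: 524×319/892 = 187.3946
  Variant A, Bounce: 524×181/892 = 106.3274
  Variant B, Purchase: 368×392/892 = 161.7220
  Variant B, Add-to-cart: 368×319/892 = 131.6054
  Variant B, Bounce: 368×181/892 = 74.6726
Contributions (O − E)²/E:
  (206 − 230.2780)²/230.2780 = 2.5596
  (210 − 187.3946)²/187.3946 = 2.7269
  (108 − 106.3274)²/106.3274 = 0.0263
  (186 − 161.7220)²/161.7220 = 3.6447
  (109 − 131.6054)²/131.6054 = 3.8829
  (73 − 74.6726)²/74.6726 = 0.0375
χ² = 2.5596 + 2.7269 + 0.0263 + 3.6447 + 3.8829 + 0.0375 = 12.878

12.878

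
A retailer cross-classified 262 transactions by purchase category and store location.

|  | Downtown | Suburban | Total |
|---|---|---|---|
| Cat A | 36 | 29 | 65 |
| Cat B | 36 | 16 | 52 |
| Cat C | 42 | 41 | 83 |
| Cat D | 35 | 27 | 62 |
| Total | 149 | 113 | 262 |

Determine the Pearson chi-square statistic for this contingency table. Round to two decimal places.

4.63

Grand total N = 262.
Expected counts (row total × column total / N):
  Cat A, Downtown: 65×149/262 = 36.966
  Cat A, Suburban: 65×113/262 = 28.034
  Cat B, Downtown: 52×149/262 = 29.573
  Cat B, Suburban: 52×113/262 = 22.427
  Cat C, Downtown: 83×149/262 = 47.202
  Cat C, Suburban: 83×113/262 = 35.798
  Cat D, Downtown: 62×149/262 = 35.260
  Cat D, Suburban: 62×113/262 = 26.740
Contributions (O − E)²/E:
  (36 − 36.966)²/36.966 = 0.0252
  (29 − 28.034)²/28.034 = 0.0333
  (36 − 29.573)²/29.573 = 1.3968
  (16 − 22.427)²/22.427 = 1.8418
  (42 − 47.202)²/47.202 = 0.5733
  (41 − 35.798)²/35.798 = 0.7559
  (35 − 35.260)²/35.260 = 0.0019
  (27 − 26.740)²/26.740 = 0.0025
χ² = 0.0252 + 0.0333 + 1.3968 + 1.8418 + 0.5733 + 0.7559 + 0.0019 + 0.0025 = 4.63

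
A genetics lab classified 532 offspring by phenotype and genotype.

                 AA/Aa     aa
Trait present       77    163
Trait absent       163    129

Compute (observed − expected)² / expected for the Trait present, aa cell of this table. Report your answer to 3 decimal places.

Row total (Trait present) = 240; column total (aa) = 292; N = 532.
Expected count E = 240 × 292 / 532 = 131.7293.
Contribution = (O − E)²/E = (163 − 131.7293)² / 131.7293 = 7.423.

7.423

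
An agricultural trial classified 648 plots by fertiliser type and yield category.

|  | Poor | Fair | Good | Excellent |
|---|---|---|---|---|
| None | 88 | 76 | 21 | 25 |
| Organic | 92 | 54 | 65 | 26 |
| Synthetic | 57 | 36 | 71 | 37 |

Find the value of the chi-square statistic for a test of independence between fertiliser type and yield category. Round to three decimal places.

54.067

Row totals: 210, 237, 201. Column totals: 237, 166, 157, 88. Grand total N = 648.
Expected counts (row total × column total / N):
  None, Poor: 210×237/648 = 76.8056
  None, Fair: 210×166/648 = 53.7963
  None, Good: 210×157/648 = 50.8796
  None, Excellent: 210×88/648 = 28.5185
  Organic, Poor: 237×237/648 = 86.6806
  Organic, Fair: 237×166/648 = 60.7130
  Organic, Good: 237×157/648 = 57.4213
  Organic, Excellent: 237×88/648 = 32.1852
  Synthetic, Poor: 201×237/648 = 73.5139
  Synthetic, Fair: 201×166/648 = 51.4907
  Synthetic, Good: 201×157/648 = 48.6991
  Synthetic, Excellent: 201×88/648 = 27.2963
Contributions (O − E)²/E:
  (88 − 76.8056)²/76.8056 = 1.6316
  (76 − 53.7963)²/53.7963 = 9.1643
  (21 − 50.8796)²/50.8796 = 17.5471
  (25 − 28.5185)²/28.5185 = 0.4341
  (92 − 86.6806)²/86.6806 = 0.3264
  (54 − 60.7130)²/60.7130 = 0.7423
  (65 − 57.4213)²/57.4213 = 1.0003
  (26 − 32.1852)²/32.1852 = 1.1886
  (57 − 73.5139)²/73.5139 = 3.7096
  (36 − 51.4907)²/51.4907 = 4.6603
  (71 − 48.6991)²/48.6991 = 10.2123
  (37 − 27.2963)²/27.2963 = 3.4496
χ² = 1.6316 + 9.1643 + 17.5471 + 0.4341 + 0.3264 + 0.7423 + 1.0003 + 1.1886 + 3.7096 + 4.6603 + 10.2123 + 3.4496 = 54.067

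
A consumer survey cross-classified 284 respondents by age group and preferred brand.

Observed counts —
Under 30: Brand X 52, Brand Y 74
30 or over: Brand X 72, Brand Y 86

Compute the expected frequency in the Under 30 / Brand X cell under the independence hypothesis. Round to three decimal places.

Row total (Under 30) = 126; column total (Brand X) = 124; grand total N = 284.
Expected count = (row total × column total) / N = 126 × 124 / 284 = 55.014.

55.014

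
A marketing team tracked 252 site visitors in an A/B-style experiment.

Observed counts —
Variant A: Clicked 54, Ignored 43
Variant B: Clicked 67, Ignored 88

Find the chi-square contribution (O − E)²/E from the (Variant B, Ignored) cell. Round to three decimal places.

0.684

Row total (Variant B) = 155; column total (Ignored) = 131; N = 252.
Expected count E = 155 × 131 / 252 = 80.5754.
Contribution = (O − E)²/E = (88 − 80.5754)² / 80.5754 = 0.684.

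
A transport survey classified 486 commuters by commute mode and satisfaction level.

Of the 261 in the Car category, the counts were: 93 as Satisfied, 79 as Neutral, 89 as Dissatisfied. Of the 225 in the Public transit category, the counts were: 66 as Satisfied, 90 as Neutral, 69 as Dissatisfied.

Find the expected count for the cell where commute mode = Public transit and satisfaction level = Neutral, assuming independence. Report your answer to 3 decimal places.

Row total (Public transit) = 225; column total (Neutral) = 169; grand total N = 486.
Expected count = (row total × column total) / N = 225 × 169 / 486 = 78.241.

78.241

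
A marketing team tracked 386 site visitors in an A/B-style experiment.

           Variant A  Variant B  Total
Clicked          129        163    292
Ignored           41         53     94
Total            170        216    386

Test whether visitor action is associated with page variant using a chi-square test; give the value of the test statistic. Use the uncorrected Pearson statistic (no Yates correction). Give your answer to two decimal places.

0.01

Grand total N = 386.
Expected counts (row total × column total / N):
  Clicked, Variant A: 292×170/386 = 128.601
  Clicked, Variant B: 292×216/386 = 163.399
  Ignored, Variant A: 94×170/386 = 41.399
  Ignored, Variant B: 94×216/386 = 52.601
Contributions (O − E)²/E:
  (129 − 128.601)²/128.601 = 0.0012
  (163 − 163.399)²/163.399 = 0.0010
  (41 − 41.399)²/41.399 = 0.0038
  (53 − 52.601)²/52.601 = 0.0030
χ² = 0.0012 + 0.0010 + 0.0038 + 0.0030 = 0.01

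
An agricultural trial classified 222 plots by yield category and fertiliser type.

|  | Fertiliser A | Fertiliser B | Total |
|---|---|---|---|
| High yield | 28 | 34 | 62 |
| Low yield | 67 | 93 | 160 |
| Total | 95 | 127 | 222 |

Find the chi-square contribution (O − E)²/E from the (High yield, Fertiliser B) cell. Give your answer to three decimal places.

Row total (High yield) = 62; column total (Fertiliser B) = 127; N = 222.
Expected count E = 62 × 127 / 222 = 35.4685.
Contribution = (O − E)²/E = (34 − 35.4685)² / 35.4685 = 0.061.

0.061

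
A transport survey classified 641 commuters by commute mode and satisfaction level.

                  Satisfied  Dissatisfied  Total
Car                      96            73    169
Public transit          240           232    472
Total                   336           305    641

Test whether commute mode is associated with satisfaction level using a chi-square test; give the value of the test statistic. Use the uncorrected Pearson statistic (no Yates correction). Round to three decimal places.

Grand total N = 641.
Expected counts (row total × column total / N):
  Car, Satisfied: 169×336/641 = 88.5866
  Car, Dissatisfied: 169×305/641 = 80.4134
  Public transit, Satisfied: 472×336/641 = 247.4134
  Public transit, Dissatisfied: 472×305/641 = 224.5866
Contributions (O − E)²/E:
  (96 − 88.5866)²/88.5866 = 0.6204
  (73 − 80.4134)²/80.4134 = 0.6834
  (240 − 247.4134)²/247.4134 = 0.2221
  (232 − 224.5866)²/224.5866 = 0.2447
χ² = 0.6204 + 0.6834 + 0.2221 + 0.2447 = 1.771

1.771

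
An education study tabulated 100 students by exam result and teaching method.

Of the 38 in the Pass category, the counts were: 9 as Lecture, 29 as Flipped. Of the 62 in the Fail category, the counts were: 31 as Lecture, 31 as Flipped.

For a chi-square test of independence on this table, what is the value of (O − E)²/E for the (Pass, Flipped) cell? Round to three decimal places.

Row total (Pass) = 38; column total (Flipped) = 60; N = 100.
Expected count E = 38 × 60 / 100 = 22.8000.
Contribution = (O − E)²/E = (29 − 22.8000)² / 22.8000 = 1.686.

1.686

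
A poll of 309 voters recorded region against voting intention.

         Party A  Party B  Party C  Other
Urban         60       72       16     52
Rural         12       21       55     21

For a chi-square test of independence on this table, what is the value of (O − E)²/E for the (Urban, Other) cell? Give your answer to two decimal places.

0.48

Row total (Urban) = 200; column total (Other) = 73; N = 309.
Expected count E = 200 × 73 / 309 = 47.249.
Contribution = (O − E)²/E = (52 − 47.249)² / 47.249 = 0.48.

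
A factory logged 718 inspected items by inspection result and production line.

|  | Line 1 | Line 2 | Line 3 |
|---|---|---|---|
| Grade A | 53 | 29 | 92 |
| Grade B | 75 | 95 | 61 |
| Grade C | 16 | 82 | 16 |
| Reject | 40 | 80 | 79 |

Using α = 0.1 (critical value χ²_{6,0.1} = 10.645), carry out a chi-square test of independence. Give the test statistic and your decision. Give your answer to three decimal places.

103.950; reject H₀

Row totals: 174, 231, 114, 199. Column totals: 184, 286, 248. Grand total N = 718.
Expected counts (row total × column total / N):
  Grade A, Line 1: 174×184/718 = 44.5905
  Grade A, Line 2: 174×286/718 = 69.3092
  Grade A, Line 3: 174×248/718 = 60.1003
  Grade B, Line 1: 231×184/718 = 59.1978
  Grade B, Line 2: 231×286/718 = 92.0139
  Grade B, Line 3: 231×248/718 = 79.7883
  Grade C, Line 1: 114×184/718 = 29.2145
  Grade C, Line 2: 114×286/718 = 45.4095
  Grade C, Line 3: 114×248/718 = 39.3760
  Reject, Line 1: 199×184/718 = 50.9972
  Reject, Line 2: 199×286/718 = 79.2674
  Reject, Line 3: 199×248/718 = 68.7354
Contributions (O − E)²/E:
  (53 − 44.5905)²/44.5905 = 1.5860
  (29 − 69.3092)²/69.3092 = 23.4432
  (92 − 60.1003)²/60.1003 = 16.9315
  (75 − 59.1978)²/59.1978 = 4.2182
  (95 − 92.0139)²/92.0139 = 0.0969
  (61 − 79.7883)²/79.7883 = 4.4242
  (16 − 29.2145)²/29.2145 = 5.9773
  (82 − 45.4095)²/45.4095 = 29.4842
  (16 − 39.3760)²/39.3760 = 13.8774
  (40 − 50.9972)²/50.9972 = 2.3715
  (80 − 79.2674)²/79.2674 = 0.0068
  (79 − 68.7354)²/68.7354 = 1.5329
χ² = 1.5860 + 23.4432 + 16.9315 + 4.2182 + 0.0969 + 4.4242 + 5.9773 + 29.4842 + 13.8774 + 2.3715 + 0.0068 + 1.5329 = 103.950
df = (4−1)(3−1) = 6. Since 103.950 > 10.645, reject the null hypothesis of independence at α = 0.1.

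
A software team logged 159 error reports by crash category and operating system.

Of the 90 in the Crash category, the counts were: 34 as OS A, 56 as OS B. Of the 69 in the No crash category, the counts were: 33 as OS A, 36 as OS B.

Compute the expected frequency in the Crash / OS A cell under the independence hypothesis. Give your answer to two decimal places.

37.92

Row total (Crash) = 90; column total (OS A) = 67; grand total N = 159.
Expected count = (row total × column total) / N = 90 × 67 / 159 = 37.92.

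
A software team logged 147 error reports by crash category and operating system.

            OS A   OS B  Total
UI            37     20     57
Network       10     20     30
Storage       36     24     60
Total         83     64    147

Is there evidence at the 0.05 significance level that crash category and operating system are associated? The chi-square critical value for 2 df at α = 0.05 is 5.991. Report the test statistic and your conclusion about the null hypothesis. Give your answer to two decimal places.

8.49; reject H₀

Grand total N = 147.
Expected counts (row total × column total / N):
  UI, OS A: 57×83/147 = 32.184
  UI, OS B: 57×64/147 = 24.816
  Network, OS A: 30×83/147 = 16.939
  Network, OS B: 30×64/147 = 13.061
  Storage, OS A: 60×83/147 = 33.878
  Storage, OS B: 60×64/147 = 26.122
Contributions (O − E)²/E:
  (37 − 32.184)²/32.184 = 0.7207
  (20 − 24.816)²/24.816 = 0.9346
  (10 − 16.939)²/16.939 = 2.8425
  (20 − 13.061)²/13.061 = 3.6865
  (36 − 33.878)²/33.878 = 0.1329
  (24 − 26.122)²/26.122 = 0.1724
χ² = 0.7207 + 0.9346 + 2.8425 + 3.6865 + 0.1329 + 0.1724 = 8.49
df = (3−1)(2−1) = 2. Since 8.49 > 5.991, reject the null hypothesis of independence at α = 0.05.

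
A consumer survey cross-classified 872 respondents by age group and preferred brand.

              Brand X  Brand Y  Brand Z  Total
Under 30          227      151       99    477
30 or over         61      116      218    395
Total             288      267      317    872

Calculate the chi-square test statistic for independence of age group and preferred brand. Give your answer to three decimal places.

138.454

Grand total N = 872.
Expected counts (row total × column total / N):
  Under 30, Brand X: 477×288/872 = 157.5413
  Under 30, Brand Y: 477×267/872 = 146.0539
  Under 30, Brand Z: 477×317/872 = 173.4048
  30 or over, Brand X: 395×288/872 = 130.4587
  30 or over, Brand Y: 395×267/872 = 120.9461
  30 or over, Brand Z: 395×317/872 = 143.5952
Contributions (O − E)²/E:
  (227 − 157.5413)²/157.5413 = 30.6238
  (151 − 146.0539)²/146.0539 = 0.1675
  (99 − 173.4048)²/173.4048 = 31.9257
  (61 − 130.4587)²/130.4587 = 36.9811
  (116 − 120.9461)²/120.9461 = 0.2023
  (218 − 143.5952)²/143.5952 = 38.5533
χ² = 30.6238 + 0.1675 + 31.9257 + 36.9811 + 0.2023 + 38.5533 = 138.454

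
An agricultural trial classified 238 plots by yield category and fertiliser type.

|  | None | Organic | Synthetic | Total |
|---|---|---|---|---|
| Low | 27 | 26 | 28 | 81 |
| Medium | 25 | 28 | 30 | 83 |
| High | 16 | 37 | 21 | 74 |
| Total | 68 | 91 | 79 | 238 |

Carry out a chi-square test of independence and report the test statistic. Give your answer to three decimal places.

6.660

Grand total N = 238.
Expected counts (row total × column total / N):
  Low, None: 81×68/238 = 23.1429
  Low, Organic: 81×91/238 = 30.9706
  Low, Synthetic: 81×79/238 = 26.8866
  Medium, None: 83×68/238 = 23.7143
  Medium, Organic: 83×91/238 = 31.7353
  Medium, Synthetic: 83×79/238 = 27.5504
  High, None: 74×68/238 = 21.1429
  High, Organic: 74×91/238 = 28.2941
  High, Synthetic: 74×79/238 = 24.5630
Contributions (O − E)²/E:
  (27 − 23.1429)²/23.1429 = 0.6428
  (26 − 30.9706)²/30.9706 = 0.7978
  (28 − 26.8866)²/26.8866 = 0.0461
  (25 − 23.7143)²/23.7143 = 0.0697
  (28 − 31.7353)²/31.7353 = 0.4397
  (30 − 27.5504)²/27.5504 = 0.2178
  (16 − 21.1429)²/21.1429 = 1.2510
  (37 − 28.2941)²/28.2941 = 2.6787
  (21 − 24.5630)²/24.5630 = 0.5168
χ² = 0.6428 + 0.7978 + 0.0461 + 0.0697 + 0.4397 + 0.2178 + 1.2510 + 2.6787 + 0.5168 = 6.660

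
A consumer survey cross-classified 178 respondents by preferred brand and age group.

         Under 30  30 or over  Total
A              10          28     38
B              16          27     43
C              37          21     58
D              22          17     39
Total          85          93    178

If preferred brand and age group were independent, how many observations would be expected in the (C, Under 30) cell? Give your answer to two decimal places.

27.70

Row total (C) = 58; column total (Under 30) = 85; grand total N = 178.
Expected count = (row total × column total) / N = 58 × 85 / 178 = 27.70.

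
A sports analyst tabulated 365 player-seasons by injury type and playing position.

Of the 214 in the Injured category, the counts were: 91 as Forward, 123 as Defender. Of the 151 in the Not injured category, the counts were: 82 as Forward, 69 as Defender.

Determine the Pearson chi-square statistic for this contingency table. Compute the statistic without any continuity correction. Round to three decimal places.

Row totals: 214, 151. Column totals: 173, 192. Grand total N = 365.
Expected counts (row total × column total / N):
  Injured, Forward: 214×173/365 = 101.4301
  Injured, Defender: 214×192/365 = 112.5699
  Not injured, Forward: 151×173/365 = 71.5699
  Not injured, Defender: 151×192/365 = 79.4301
Contributions (O − E)²/E:
  (91 − 101.4301)²/101.4301 = 1.0725
  (123 − 112.5699)²/112.5699 = 0.9664
  (82 − 71.5699)²/71.5699 = 1.5200
  (69 − 79.4301)²/79.4301 = 1.3696
χ² = 1.0725 + 0.9664 + 1.5200 + 1.3696 = 4.929

4.929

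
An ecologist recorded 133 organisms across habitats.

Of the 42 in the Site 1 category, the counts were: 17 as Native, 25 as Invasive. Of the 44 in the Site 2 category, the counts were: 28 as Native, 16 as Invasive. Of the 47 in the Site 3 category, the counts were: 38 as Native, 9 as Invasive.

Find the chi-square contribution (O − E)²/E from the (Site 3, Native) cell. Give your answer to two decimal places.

Row total (Site 3) = 47; column total (Native) = 83; N = 133.
Expected count E = 47 × 83 / 133 = 29.331.
Contribution = (O − E)²/E = (38 − 29.331)² / 29.331 = 2.56.

2.56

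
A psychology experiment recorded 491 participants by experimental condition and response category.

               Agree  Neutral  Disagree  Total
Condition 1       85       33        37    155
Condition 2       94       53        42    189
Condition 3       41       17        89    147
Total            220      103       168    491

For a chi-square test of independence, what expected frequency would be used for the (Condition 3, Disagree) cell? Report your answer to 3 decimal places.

50.297

Row total (Condition 3) = 147; column total (Disagree) = 168; grand total N = 491.
Expected count = (row total × column total) / N = 147 × 168 / 491 = 50.297.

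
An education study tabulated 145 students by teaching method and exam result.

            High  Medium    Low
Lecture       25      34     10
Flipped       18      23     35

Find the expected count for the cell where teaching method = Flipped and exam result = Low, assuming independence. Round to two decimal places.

Row total (Flipped) = 76; column total (Low) = 45; grand total N = 145.
Expected count = (row total × column total) / N = 76 × 45 / 145 = 23.59.

23.59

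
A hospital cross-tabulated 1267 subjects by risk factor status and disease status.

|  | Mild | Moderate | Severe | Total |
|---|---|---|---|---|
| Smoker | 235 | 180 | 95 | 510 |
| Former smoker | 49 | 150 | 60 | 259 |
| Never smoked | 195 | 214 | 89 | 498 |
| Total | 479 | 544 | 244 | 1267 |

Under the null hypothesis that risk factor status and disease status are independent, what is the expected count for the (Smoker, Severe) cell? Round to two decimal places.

Row total (Smoker) = 510; column total (Severe) = 244; grand total N = 1267.
Expected count = (row total × column total) / N = 510 × 244 / 1267 = 98.22.

98.22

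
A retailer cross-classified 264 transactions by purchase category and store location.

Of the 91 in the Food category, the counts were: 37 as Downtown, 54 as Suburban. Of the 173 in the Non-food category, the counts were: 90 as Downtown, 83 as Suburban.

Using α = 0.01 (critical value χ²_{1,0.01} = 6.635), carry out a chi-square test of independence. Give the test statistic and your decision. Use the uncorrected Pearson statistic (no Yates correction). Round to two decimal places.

Row totals: 91, 173. Column totals: 127, 137. Grand total N = 264.
Expected counts (row total × column total / N):
  Food, Downtown: 91×127/264 = 43.7765
  Food, Suburban: 91×137/264 = 47.2235
  Non-food, Downtown: 173×127/264 = 83.2235
  Non-food, Suburban: 173×137/264 = 89.7765
Contributions (O − E)²/E:
  (37 − 43.7765)²/43.7765 = 1.0490
  (54 − 47.2235)²/47.2235 = 0.9724
  (90 − 83.2235)²/83.2235 = 0.5518
  (83 − 89.7765)²/89.7765 = 0.5115
χ² = 1.0490 + 0.9724 + 0.5518 + 0.5115 = 3.08
df = (2−1)(2−1) = 1. Since 3.08 < 6.635, fail to reject the null hypothesis of independence at α = 0.01.

3.08; fail to reject H₀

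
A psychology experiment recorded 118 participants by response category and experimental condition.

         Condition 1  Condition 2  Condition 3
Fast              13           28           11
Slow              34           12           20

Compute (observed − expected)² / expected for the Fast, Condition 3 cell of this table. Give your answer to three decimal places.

0.518

Row total (Fast) = 52; column total (Condition 3) = 31; N = 118.
Expected count E = 52 × 31 / 118 = 13.6610.
Contribution = (O − E)²/E = (11 − 13.6610)² / 13.6610 = 0.518.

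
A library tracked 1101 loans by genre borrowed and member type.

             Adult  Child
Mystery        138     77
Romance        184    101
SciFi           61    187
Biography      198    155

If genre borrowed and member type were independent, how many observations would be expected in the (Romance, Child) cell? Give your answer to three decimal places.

Row total (Romance) = 285; column total (Child) = 520; grand total N = 1101.
Expected count = (row total × column total) / N = 285 × 520 / 1101 = 134.605.

134.605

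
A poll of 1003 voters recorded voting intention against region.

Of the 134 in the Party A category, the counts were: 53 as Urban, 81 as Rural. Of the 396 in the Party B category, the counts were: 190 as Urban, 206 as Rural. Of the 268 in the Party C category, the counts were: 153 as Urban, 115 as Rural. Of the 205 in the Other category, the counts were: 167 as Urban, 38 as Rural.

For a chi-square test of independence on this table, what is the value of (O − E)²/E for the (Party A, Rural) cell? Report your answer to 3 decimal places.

8.396

Row total (Party A) = 134; column total (Rural) = 440; N = 1003.
Expected count E = 134 × 440 / 1003 = 58.7836.
Contribution = (O − E)²/E = (81 − 58.7836)² / 58.7836 = 8.396.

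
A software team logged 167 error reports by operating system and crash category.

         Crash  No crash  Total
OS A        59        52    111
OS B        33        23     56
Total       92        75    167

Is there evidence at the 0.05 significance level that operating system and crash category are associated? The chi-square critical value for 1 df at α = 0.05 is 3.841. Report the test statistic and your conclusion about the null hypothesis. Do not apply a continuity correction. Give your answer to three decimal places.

Grand total N = 167.
Expected counts (row total × column total / N):
  OS A, Crash: 111×92/167 = 61.1497
  OS A, No crash: 111×75/167 = 49.8503
  OS B, Crash: 56×92/167 = 30.8503
  OS B, No crash: 56×75/167 = 25.1497
Contributions (O − E)²/E:
  (59 − 61.1497)²/61.1497 = 0.0756
  (52 − 49.8503)²/49.8503 = 0.0927
  (33 − 30.8503)²/30.8503 = 0.1498
  (23 − 25.1497)²/25.1497 = 0.1837
χ² = 0.0756 + 0.0927 + 0.1498 + 0.1837 = 0.502
df = (2−1)(2−1) = 1. Since 0.502 < 3.841, fail to reject the null hypothesis of independence at α = 0.05.

0.502; fail to reject H₀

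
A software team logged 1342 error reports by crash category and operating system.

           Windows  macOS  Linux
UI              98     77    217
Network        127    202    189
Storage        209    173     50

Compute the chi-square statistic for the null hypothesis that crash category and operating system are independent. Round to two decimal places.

200.68

Row totals: 392, 518, 432. Column totals: 434, 452, 456. Grand total N = 1342.
Expected counts (row total × column total / N):
  UI, Windows: 392×434/1342 = 126.772
  UI, macOS: 392×452/1342 = 132.030
  UI, Linux: 392×456/1342 = 133.198
  Network, Windows: 518×434/1342 = 167.520
  Network, macOS: 518×452/1342 = 174.468
  Network, Linux: 518×456/1342 = 176.012
  Storage, Windows: 432×434/1342 = 139.708
  Storage, macOS: 432×452/1342 = 145.502
  Storage, Linux: 432×456/1342 = 146.790
Contributions (O − E)²/E:
  (98 − 126.772)²/126.772 = 6.5301
  (77 − 132.030)²/132.030 = 22.9365
  (217 − 133.198)²/133.198 = 52.7243
  (127 − 167.520)²/167.520 = 9.8010
  (202 − 174.468)²/174.468 = 4.3447
  (189 − 176.012)²/176.012 = 0.9584
  (209 − 139.708)²/139.708 = 34.3673
  (173 − 145.502)²/145.502 = 5.1968
  (50 − 146.790)²/146.790 = 63.8211
χ² = 6.5301 + 22.9365 + 52.7243 + 9.8010 + 4.3447 + 0.9584 + 34.3673 + 5.1968 + 63.8211 = 200.68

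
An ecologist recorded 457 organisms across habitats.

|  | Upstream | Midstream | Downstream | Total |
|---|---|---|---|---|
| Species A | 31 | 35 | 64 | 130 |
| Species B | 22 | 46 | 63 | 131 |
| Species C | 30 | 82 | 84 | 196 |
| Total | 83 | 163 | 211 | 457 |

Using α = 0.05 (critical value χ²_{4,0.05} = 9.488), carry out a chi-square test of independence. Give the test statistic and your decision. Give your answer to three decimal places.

Grand total N = 457.
Expected counts (row total × column total / N):
  Species A, Upstream: 130×83/457 = 23.6105
  Species A, Midstream: 130×163/457 = 46.3676
  Species A, Downstream: 130×211/457 = 60.0219
  Species B, Upstream: 131×83/457 = 23.7921
  Species B, Midstream: 131×163/457 = 46.7243
  Species B, Downstream: 131×211/457 = 60.4836
  Species C, Upstream: 196×83/457 = 35.5974
  Species C, Midstream: 196×163/457 = 69.9081
  Species C, Downstream: 196×211/457 = 90.4945
Contributions (O − E)²/E:
  (31 − 23.6105)²/23.6105 = 2.3127
  (35 − 46.3676)²/46.3676 = 2.7869
  (64 − 60.0219)²/60.0219 = 0.2637
  (22 − 23.7921)²/23.7921 = 0.1350
  (46 − 46.7243)²/46.7243 = 0.0112
  (63 − 60.4836)²/60.4836 = 0.1047
  (30 − 35.5974)²/35.5974 = 0.8801
  (82 − 69.9081)²/69.9081 = 2.0915
  (84 − 90.4945)²/90.4945 = 0.4661
χ² = 2.3127 + 2.7869 + 0.2637 + 0.1350 + 0.0112 + 0.1047 + 0.8801 + 2.0915 + 0.4661 = 9.052
df = (3−1)(3−1) = 4. Since 9.052 < 9.488, fail to reject the null hypothesis of independence at α = 0.05.

9.052; fail to reject H₀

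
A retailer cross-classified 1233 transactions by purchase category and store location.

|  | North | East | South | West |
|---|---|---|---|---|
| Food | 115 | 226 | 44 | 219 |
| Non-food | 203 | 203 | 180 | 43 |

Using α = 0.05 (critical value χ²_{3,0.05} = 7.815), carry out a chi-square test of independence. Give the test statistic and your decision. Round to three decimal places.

Row totals: 604, 629. Column totals: 318, 429, 224, 262. Grand total N = 1233.
Expected counts (row total × column total / N):
  Food, North: 604×318/1233 = 155.7762
  Food, East: 604×429/1233 = 210.1509
  Food, South: 604×224/1233 = 109.7291
  Food, West: 604×262/1233 = 128.3439
  Non-food, North: 629×318/1233 = 162.2238
  Non-food, East: 629×429/1233 = 218.8491
  Non-food, South: 629×224/1233 = 114.2709
  Non-food, West: 629×262/1233 = 133.6561
Contributions (O − E)²/E:
  (115 − 155.7762)²/155.7762 = 10.6736
  (226 − 210.1509)²/210.1509 = 1.1953
  (44 − 109.7291)²/109.7291 = 39.3726
  (219 − 128.3439)²/128.3439 = 64.0352
  (203 − 162.2238)²/162.2238 = 10.2494
  (203 − 218.8491)²/218.8491 = 1.1478
  (180 − 114.2709)²/114.2709 = 37.8077
  (43 − 133.6561)²/133.6561 = 61.4901
χ² = 10.6736 + 1.1953 + 39.3726 + 64.0352 + 10.2494 + 1.1478 + 37.8077 + 61.4901 = 225.972
df = (2−1)(4−1) = 3. Since 225.972 > 7.815, reject the null hypothesis of independence at α = 0.05.

225.972; reject H₀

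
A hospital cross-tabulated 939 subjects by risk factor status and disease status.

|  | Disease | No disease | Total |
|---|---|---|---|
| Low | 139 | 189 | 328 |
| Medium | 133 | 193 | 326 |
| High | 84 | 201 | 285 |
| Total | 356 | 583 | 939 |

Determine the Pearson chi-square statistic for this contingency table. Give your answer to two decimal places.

12.55

Grand total N = 939.
Expected counts (row total × column total / N):
  Low, Disease: 328×356/939 = 124.3536
  Low, No disease: 328×583/939 = 203.6464
  Medium, Disease: 326×356/939 = 123.5953
  Medium, No disease: 326×583/939 = 202.4047
  High, Disease: 285×356/939 = 108.0511
  High, No disease: 285×583/939 = 176.9489
Contributions (O − E)²/E:
  (139 − 124.3536)²/124.3536 = 1.7251
  (189 − 203.6464)²/203.6464 = 1.0534
  (133 − 123.5953)²/123.5953 = 0.7156
  (193 − 202.4047)²/202.4047 = 0.4370
  (84 − 108.0511)²/108.0511 = 5.3535
  (201 − 176.9489)²/176.9489 = 3.2691
χ² = 1.7251 + 1.0534 + 0.7156 + 0.4370 + 5.3535 + 3.2691 = 12.55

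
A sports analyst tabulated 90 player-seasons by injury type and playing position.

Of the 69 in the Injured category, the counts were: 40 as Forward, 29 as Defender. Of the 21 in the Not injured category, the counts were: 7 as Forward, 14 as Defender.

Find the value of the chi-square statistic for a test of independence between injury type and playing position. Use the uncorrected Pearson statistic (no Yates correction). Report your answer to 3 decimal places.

3.917

Row totals: 69, 21. Column totals: 47, 43. Grand total N = 90.
Expected counts (row total × column total / N):
  Injured, Forward: 69×47/90 = 36.0333
  Injured, Defender: 69×43/90 = 32.9667
  Not injured, Forward: 21×47/90 = 10.9667
  Not injured, Defender: 21×43/90 = 10.0333
Contributions (O − E)²/E:
  (40 − 36.0333)²/36.0333 = 0.4367
  (29 − 32.9667)²/32.9667 = 0.4773
  (7 − 10.9667)²/10.9667 = 1.4348
  (14 − 10.0333)²/10.0333 = 1.5682
χ² = 0.4367 + 0.4773 + 1.4348 + 1.5682 = 3.917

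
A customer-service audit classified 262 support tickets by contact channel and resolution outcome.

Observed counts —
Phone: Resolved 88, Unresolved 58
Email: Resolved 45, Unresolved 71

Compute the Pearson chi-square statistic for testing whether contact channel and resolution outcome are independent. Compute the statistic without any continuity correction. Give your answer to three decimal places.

Row totals: 146, 116. Column totals: 133, 129. Grand total N = 262.
Expected counts (row total × column total / N):
  Phone, Resolved: 146×133/262 = 74.1145
  Phone, Unresolved: 146×129/262 = 71.8855
  Email, Resolved: 116×133/262 = 58.8855
  Email, Unresolved: 116×129/262 = 57.1145
Contributions (O − E)²/E:
  (88 − 74.1145)²/74.1145 = 2.6015
  (58 − 71.8855)²/71.8855 = 2.6821
  (45 − 58.8855)²/58.8855 = 3.2743
  (71 − 57.1145)²/57.1145 = 3.3758
χ² = 2.6015 + 2.6821 + 3.2743 + 3.3758 = 11.934

11.934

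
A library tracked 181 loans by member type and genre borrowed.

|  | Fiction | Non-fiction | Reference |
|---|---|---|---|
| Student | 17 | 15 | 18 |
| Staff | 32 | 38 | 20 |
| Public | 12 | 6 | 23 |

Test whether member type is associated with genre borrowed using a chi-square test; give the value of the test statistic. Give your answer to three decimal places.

16.752

Row totals: 50, 90, 41. Column totals: 61, 59, 61. Grand total N = 181.
Expected counts (row total × column total / N):
  Student, Fiction: 50×61/181 = 16.85083
  Student, Non-fiction: 50×59/181 = 16.29834
  Student, Reference: 50×61/181 = 16.85083
  Staff, Fiction: 90×61/181 = 30.33149
  Staff, Non-fiction: 90×59/181 = 29.33702
  Staff, Reference: 90×61/181 = 30.33149
  Public, Fiction: 41×61/181 = 13.81768
  Public, Non-fiction: 41×59/181 = 13.36464
  Public, Reference: 41×61/181 = 13.81768
Contributions (O − E)²/E:
  (17 − 16.85083)²/16.85083 = 0.0013
  (15 − 16.29834)²/16.29834 = 0.1034
  (18 − 16.85083)²/16.85083 = 0.0784
  (32 − 30.33149)²/30.33149 = 0.0918
  (38 − 29.33702)²/29.33702 = 2.5581
  (20 − 30.33149)²/30.33149 = 3.5191
  (12 − 13.81768)²/13.81768 = 0.2391
  (6 − 13.36464)²/13.36464 = 4.0583
  (23 − 13.81768)²/13.81768 = 6.1020
χ² = 0.0013 + 0.1034 + 0.0784 + 0.0918 + 2.5581 + 3.5191 + 0.2391 + 4.0583 + 6.1020 = 16.752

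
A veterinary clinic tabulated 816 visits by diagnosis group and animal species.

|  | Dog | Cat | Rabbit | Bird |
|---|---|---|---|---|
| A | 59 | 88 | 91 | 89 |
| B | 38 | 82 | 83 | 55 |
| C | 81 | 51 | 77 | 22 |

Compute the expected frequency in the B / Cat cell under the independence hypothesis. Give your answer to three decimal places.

Row total (B) = 258; column total (Cat) = 221; grand total N = 816.
Expected count = (row total × column total) / N = 258 × 221 / 816 = 69.875.

69.875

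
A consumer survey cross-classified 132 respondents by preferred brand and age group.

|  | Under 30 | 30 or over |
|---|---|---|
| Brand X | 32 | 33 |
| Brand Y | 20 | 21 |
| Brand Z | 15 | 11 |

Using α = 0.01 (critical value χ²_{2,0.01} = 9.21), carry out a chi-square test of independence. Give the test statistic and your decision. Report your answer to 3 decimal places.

Row totals: 65, 41, 26. Column totals: 67, 65. Grand total N = 132.
Expected counts (row total × column total / N):
  Brand X, Under 30: 65×67/132 = 32.9924
  Brand X, 30 or over: 65×65/132 = 32.0076
  Brand Y, Under 30: 41×67/132 = 20.8106
  Brand Y, 30 or over: 41×65/132 = 20.1894
  Brand Z, Under 30: 26×67/132 = 13.1970
  Brand Z, 30 or over: 26×65/132 = 12.8030
Contributions (O − E)²/E:
  (32 − 32.9924)²/32.9924 = 0.0299
  (33 − 32.0076)²/32.0076 = 0.0308
  (20 − 20.8106)²/20.8106 = 0.0316
  (21 − 20.1894)²/20.1894 = 0.0325
  (15 − 13.1970)²/13.1970 = 0.2463
  (11 − 12.8030)²/12.8030 = 0.2539
χ² = 0.0299 + 0.0308 + 0.0316 + 0.0325 + 0.2463 + 0.2539 = 0.625
df = (3−1)(2−1) = 2. Since 0.625 < 9.21, fail to reject the null hypothesis of independence at α = 0.01.

0.625; fail to reject H₀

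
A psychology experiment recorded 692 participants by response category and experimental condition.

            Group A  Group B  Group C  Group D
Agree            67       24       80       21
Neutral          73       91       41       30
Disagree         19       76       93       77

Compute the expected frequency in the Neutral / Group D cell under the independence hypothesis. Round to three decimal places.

Row total (Neutral) = 235; column total (Group D) = 128; grand total N = 692.
Expected count = (row total × column total) / N = 235 × 128 / 692 = 43.468.

43.468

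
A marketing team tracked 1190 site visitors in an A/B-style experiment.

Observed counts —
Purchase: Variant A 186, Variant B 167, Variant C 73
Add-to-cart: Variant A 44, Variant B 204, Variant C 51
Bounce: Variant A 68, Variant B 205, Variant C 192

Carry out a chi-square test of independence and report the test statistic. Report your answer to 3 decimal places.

187.796

Row totals: 426, 299, 465. Column totals: 298, 576, 316. Grand total N = 1190.
Expected counts (row total × column total / N):
  Purchase, Variant A: 426×298/1190 = 106.6790
  Purchase, Variant B: 426×576/1190 = 206.1983
  Purchase, Variant C: 426×316/1190 = 113.1227
  Add-to-cart, Variant A: 299×298/1190 = 74.8756
  Add-to-cart, Variant B: 299×576/1190 = 144.7261
  Add-to-cart, Variant C: 299×316/1190 = 79.3983
  Bounce, Variant A: 465×298/1190 = 116.4454
  Bounce, Variant B: 465×576/1190 = 225.0756
  Bounce, Variant C: 465×316/1190 = 123.4790
Contributions (O − E)²/E:
  (186 − 106.6790)²/106.6790 = 58.9790
  (167 − 206.1983)²/206.1983 = 7.4516
  (73 − 113.1227)²/113.1227 = 14.2308
  (44 − 74.8756)²/74.8756 = 12.7318
  (204 − 144.7261)²/144.7261 = 24.2762
  (51 − 79.3983)²/79.3983 = 10.1572
  (68 − 116.4454)²/116.4454 = 20.1550
  (205 − 225.0756)²/225.0756 = 1.7906
  (192 − 123.4790)²/123.4790 = 38.0237
χ² = 58.9790 + 7.4516 + 14.2308 + 12.7318 + 24.2762 + 10.1572 + 20.1550 + 1.7906 + 38.0237 = 187.796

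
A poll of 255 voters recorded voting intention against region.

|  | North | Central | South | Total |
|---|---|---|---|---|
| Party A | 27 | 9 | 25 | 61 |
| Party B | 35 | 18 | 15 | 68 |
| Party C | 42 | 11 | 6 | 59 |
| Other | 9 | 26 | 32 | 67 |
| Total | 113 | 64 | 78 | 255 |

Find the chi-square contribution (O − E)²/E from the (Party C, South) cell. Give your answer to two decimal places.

Row total (Party C) = 59; column total (South) = 78; N = 255.
Expected count E = 59 × 78 / 255 = 18.0471.
Contribution = (O − E)²/E = (6 − 18.0471)² / 18.0471 = 8.04.

8.04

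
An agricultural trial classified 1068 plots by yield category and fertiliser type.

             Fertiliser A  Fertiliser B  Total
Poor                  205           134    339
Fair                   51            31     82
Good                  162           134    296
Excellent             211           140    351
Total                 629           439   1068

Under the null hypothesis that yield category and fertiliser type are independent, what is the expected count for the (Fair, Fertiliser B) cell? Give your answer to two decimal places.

Row total (Fair) = 82; column total (Fertiliser B) = 439; grand total N = 1068.
Expected count = (row total × column total) / N = 82 × 439 / 1068 = 33.71.

33.71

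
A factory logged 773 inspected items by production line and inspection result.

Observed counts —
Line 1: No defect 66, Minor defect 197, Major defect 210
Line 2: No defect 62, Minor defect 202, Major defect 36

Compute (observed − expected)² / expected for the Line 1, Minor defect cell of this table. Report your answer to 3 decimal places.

9.105

Row total (Line 1) = 473; column total (Minor defect) = 399; N = 773.
Expected count E = 473 × 399 / 773 = 244.1488.
Contribution = (O − E)²/E = (197 − 244.1488)² / 244.1488 = 9.105.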